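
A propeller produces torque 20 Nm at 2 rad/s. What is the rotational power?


Given: tau = 20 Nm, omega = 2 rad/s
Using P = tau * omega
P = 20 * 2
P = 40 W

40 W


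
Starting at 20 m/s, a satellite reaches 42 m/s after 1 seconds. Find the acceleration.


Given: initial velocity v0 = 20 m/s, final velocity v = 42 m/s, time t = 1 s
Using a = (v - v0) / t
a = (42 - 20) / 1
a = 22 / 1
a = 22 m/s^2

22 m/s^2


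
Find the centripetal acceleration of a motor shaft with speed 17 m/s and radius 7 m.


Given: v = 17 m/s, r = 7 m
Using a_c = v^2 / r
a_c = 17^2 / 7
a_c = 289 / 7
a_c = 289/7 m/s^2

289/7 m/s^2


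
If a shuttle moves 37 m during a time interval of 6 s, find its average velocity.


Given: distance d = 37 m, time t = 6 s
Using v = d / t
v = 37 / 6
v = 37/6 m/s

37/6 m/s


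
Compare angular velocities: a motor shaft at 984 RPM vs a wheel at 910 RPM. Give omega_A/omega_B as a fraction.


Given: RPM_A = 984, RPM_B = 910
omega = 2*pi*RPM/60, so omega_A/omega_B = RPM_A / RPM_B
omega_A/omega_B = 984 / 910
omega_A/omega_B = 492/455

492/455


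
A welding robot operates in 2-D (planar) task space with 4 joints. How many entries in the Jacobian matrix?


Given: task space dimension = 2, joints = 4
Jacobian is a 2 x 4 matrix
Total entries = rows * columns
Total = 2 * 4
Total = 8

8


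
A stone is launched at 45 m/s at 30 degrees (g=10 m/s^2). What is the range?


Given: v0 = 45 m/s, theta = 30 deg, g = 10 m/s^2
sin(2*30) = sin(60) = sqrt(3)/2
Using R = v0^2 * sin(2*theta) / g
R = 45^2 * (sqrt(3)/2) / 10
R = 2025 * sqrt(3) / 20
R = 405/4*sqrt(3) m

405/4*sqrt(3) m


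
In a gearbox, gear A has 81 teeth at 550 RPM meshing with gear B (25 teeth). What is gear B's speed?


Given: N1 = 81 teeth, w1 = 550 RPM, N2 = 25 teeth
Using N1*w1 = N2*w2
w2 = N1*w1 / N2
w2 = 81*550 / 25
w2 = 44550 / 25
w2 = 1782 RPM

1782 RPM


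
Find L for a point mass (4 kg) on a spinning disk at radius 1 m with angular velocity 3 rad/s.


Given: m = 4 kg, r = 1 m, omega = 3 rad/s
For a point mass: I = m*r^2
I = 4*1^2 = 4*1 = 4
L = I*omega = 4*3
L = 12 kg*m^2/s

12 kg*m^2/s


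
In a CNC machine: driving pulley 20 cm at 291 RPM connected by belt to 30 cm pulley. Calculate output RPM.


Given: D1 = 20 cm, w1 = 291 RPM, D2 = 30 cm
Using D1*w1 = D2*w2
w2 = D1*w1 / D2
w2 = 20*291 / 30
w2 = 5820 / 30
w2 = 194 RPM

194 RPM


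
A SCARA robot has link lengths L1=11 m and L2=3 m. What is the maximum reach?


Given: L1 = 11 m, L2 = 3 m
For a 2-link planar arm, max reach = L1 + L2 (fully extended)
Max reach = 11 + 3
Max reach = 14 m

14 m


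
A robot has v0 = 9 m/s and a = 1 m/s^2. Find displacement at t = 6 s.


Given: v0 = 9 m/s, a = 1 m/s^2, t = 6 s
Using s = v0*t + (1/2)*a*t^2
s = 9*6 + (1/2)*1*6^2
s = 54 + (1/2)*36
s = 54 + 18
s = 72

72 m


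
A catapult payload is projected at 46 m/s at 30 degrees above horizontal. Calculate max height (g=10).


Given: v0 = 46 m/s, theta = 30 deg, g = 10 m/s^2
sin^2(30) = 1/4
Using H = v0^2 * sin^2(theta) / (2*g)
H = 46^2 * 1/4 / (2*10)
H = 2116 * 1/4 / 20
H = 529 / 20
H = 529/20 m

529/20 m


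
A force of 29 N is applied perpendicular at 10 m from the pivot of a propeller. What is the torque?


Given: F = 29 N, r = 10 m, angle = 90 deg (perpendicular)
Using tau = F * r * sin(90)
sin(90) = 1
tau = 29 * 10 * 1
tau = 290 Nm

290 Nm


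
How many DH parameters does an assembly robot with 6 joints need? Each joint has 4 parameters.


Given: 6 joints, 4 DH parameters per joint (d, theta, a, alpha)
Total DH parameters = number_of_joints * 4
Total = 6 * 4
Total = 24

24


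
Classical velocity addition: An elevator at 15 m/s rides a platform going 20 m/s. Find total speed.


Given: object velocity = 15 m/s, platform velocity = 20 m/s (same direction)
Using classical velocity addition: v_total = v_object + v_platform
v_total = 15 + 20
v_total = 35 m/s

35 m/s


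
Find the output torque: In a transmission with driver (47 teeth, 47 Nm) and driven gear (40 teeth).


Given: N1 = 47, N2 = 40, T1 = 47 Nm
Using T2/T1 = N2/N1
T2 = T1 * N2 / N1
T2 = 47 * 40 / 47
T2 = 1880 / 47
T2 = 40 Nm

40 Nm


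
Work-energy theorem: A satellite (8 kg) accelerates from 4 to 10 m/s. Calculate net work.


Given: m = 8 kg, v0 = 4 m/s, v = 10 m/s
Using W = (1/2)*m*(v^2 - v0^2)
v^2 = 10^2 = 100
v0^2 = 4^2 = 16
v^2 - v0^2 = 100 - 16 = 84
W = (1/2)*8*84 = 336 J

336 J


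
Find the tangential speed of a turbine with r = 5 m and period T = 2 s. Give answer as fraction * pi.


Given: radius r = 5 m, period T = 2 s
Using v = 2*pi*r / T
v = 2*pi*5 / 2
v = 10*pi / 2
v = 5*pi m/s

5*pi m/s


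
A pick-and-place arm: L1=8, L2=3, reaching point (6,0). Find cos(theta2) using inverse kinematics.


Given: L1 = 8, L2 = 3, target (x, y) = (6, 0)
Using cos(theta2) = (x^2 + y^2 - L1^2 - L2^2) / (2*L1*L2)
x^2 + y^2 = 6^2 + 0 = 36
L1^2 + L2^2 = 64 + 9 = 73
Numerator = 36 - 73 = -37
Denominator = 2*8*3 = 48
cos(theta2) = -37/48 = -37/48

-37/48


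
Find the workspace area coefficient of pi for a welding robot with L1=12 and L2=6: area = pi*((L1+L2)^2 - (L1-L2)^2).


Given: L1 = 12, L2 = 6
(L1+L2)^2 = (18)^2 = 324
(L1-L2)^2 = (6)^2 = 36
Difference = 324 - 36 = 288
This equals 4*L1*L2 = 4*12*6 = 288
Workspace area = 288*pi

288


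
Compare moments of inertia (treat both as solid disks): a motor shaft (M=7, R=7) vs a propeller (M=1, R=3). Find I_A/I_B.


Given: M1=7 kg, R1=7 m, M2=1 kg, R2=3 m
For a disk: I = (1/2)*M*R^2, so I_A/I_B = (M1*R1^2)/(M2*R2^2)
M1*R1^2 = 7*49 = 343
M2*R2^2 = 1*9 = 9
I_A/I_B = 343/9 = 343/9

343/9


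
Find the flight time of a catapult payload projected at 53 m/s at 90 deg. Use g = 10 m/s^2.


Given: v0 = 53 m/s, theta = 90 deg, g = 10 m/s^2
sin(90) = 1
Using T = 2*v0*sin(theta) / g
T = 2*53*1 / 10
T = 106 / 10
T = 53/5 s

53/5 s


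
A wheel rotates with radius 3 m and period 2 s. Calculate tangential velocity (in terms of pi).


Given: radius r = 3 m, period T = 2 s
Using v = 2*pi*r / T
v = 2*pi*3 / 2
v = 6*pi / 2
v = 3*pi m/s

3*pi m/s


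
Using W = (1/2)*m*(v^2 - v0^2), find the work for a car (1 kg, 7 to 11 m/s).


Given: m = 1 kg, v0 = 7 m/s, v = 11 m/s
Using W = (1/2)*m*(v^2 - v0^2)
v^2 = 11^2 = 121
v0^2 = 7^2 = 49
v^2 - v0^2 = 121 - 49 = 72
W = (1/2)*1*72 = 36 J

36 J


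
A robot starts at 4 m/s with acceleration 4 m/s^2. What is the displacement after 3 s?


Given: v0 = 4 m/s, a = 4 m/s^2, t = 3 s
Using s = v0*t + (1/2)*a*t^2
s = 4*3 + (1/2)*4*3^2
s = 12 + (1/2)*36
s = 12 + 18
s = 30

30 m


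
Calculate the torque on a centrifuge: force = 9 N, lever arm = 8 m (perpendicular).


Given: F = 9 N, r = 8 m, angle = 90 deg (perpendicular)
Using tau = F * r * sin(90)
sin(90) = 1
tau = 9 * 8 * 1
tau = 72 Nm

72 Nm


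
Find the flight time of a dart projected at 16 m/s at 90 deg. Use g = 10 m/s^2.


Given: v0 = 16 m/s, theta = 90 deg, g = 10 m/s^2
sin(90) = 1
Using T = 2*v0*sin(theta) / g
T = 2*16*1 / 10
T = 32 / 10
T = 16/5 s

16/5 s


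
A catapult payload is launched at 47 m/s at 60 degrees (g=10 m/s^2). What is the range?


Given: v0 = 47 m/s, theta = 60 deg, g = 10 m/s^2
sin(2*60) = sin(120) = sqrt(3)/2
Using R = v0^2 * sin(2*theta) / g
R = 47^2 * (sqrt(3)/2) / 10
R = 2209 * sqrt(3) / 20
R = 2209/20*sqrt(3) m

2209/20*sqrt(3) m


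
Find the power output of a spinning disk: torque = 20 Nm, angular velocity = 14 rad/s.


Given: tau = 20 Nm, omega = 14 rad/s
Using P = tau * omega
P = 20 * 14
P = 280 W

280 W


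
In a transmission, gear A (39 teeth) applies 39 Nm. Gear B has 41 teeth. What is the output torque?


Given: N1 = 39, N2 = 41, T1 = 39 Nm
Using T2/T1 = N2/N1
T2 = T1 * N2 / N1
T2 = 39 * 41 / 39
T2 = 1599 / 39
T2 = 41 Nm

41 Nm


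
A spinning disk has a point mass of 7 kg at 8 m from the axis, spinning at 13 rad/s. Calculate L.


Given: m = 7 kg, r = 8 m, omega = 13 rad/s
For a point mass: I = m*r^2
I = 7*8^2 = 7*64 = 448
L = I*omega = 448*13
L = 5824 kg*m^2/s

5824 kg*m^2/s


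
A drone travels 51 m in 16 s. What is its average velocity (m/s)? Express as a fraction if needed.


Given: distance d = 51 m, time t = 16 s
Using v = d / t
v = 51 / 16
v = 51/16 m/s

51/16 m/s


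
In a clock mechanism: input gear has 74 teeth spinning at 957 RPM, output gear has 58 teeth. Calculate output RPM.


Given: N1 = 74 teeth, w1 = 957 RPM, N2 = 58 teeth
Using N1*w1 = N2*w2
w2 = N1*w1 / N2
w2 = 74*957 / 58
w2 = 70818 / 58
w2 = 1221 RPM

1221 RPM


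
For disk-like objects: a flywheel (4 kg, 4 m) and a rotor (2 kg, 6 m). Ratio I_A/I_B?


Given: M1=4 kg, R1=4 m, M2=2 kg, R2=6 m
For a disk: I = (1/2)*M*R^2, so I_A/I_B = (M1*R1^2)/(M2*R2^2)
M1*R1^2 = 4*16 = 64
M2*R2^2 = 2*36 = 72
I_A/I_B = 64/72 = 8/9

8/9


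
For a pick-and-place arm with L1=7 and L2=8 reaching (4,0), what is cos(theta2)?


Given: L1 = 7, L2 = 8, target (x, y) = (4, 0)
Using cos(theta2) = (x^2 + y^2 - L1^2 - L2^2) / (2*L1*L2)
x^2 + y^2 = 4^2 + 0 = 16
L1^2 + L2^2 = 49 + 64 = 113
Numerator = 16 - 113 = -97
Denominator = 2*7*8 = 112
cos(theta2) = -97/112 = -97/112

-97/112


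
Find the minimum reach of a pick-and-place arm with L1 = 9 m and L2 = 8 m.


Given: L1 = 9 m, L2 = 8 m
For a 2-link planar arm, min reach = |L1 - L2| (second link folded back)
Min reach = |9 - 8|
Min reach = 1 m

1 m


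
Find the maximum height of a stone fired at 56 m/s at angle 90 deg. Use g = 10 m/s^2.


Given: v0 = 56 m/s, theta = 90 deg, g = 10 m/s^2
sin^2(90) = 1
Using H = v0^2 * sin^2(theta) / (2*g)
H = 56^2 * 1 / (2*10)
H = 3136 * 1 / 20
H = 3136 / 20
H = 784/5 m

784/5 m


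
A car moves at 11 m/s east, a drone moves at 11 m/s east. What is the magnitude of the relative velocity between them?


Given: v_A = 11 m/s east, v_B = 11 m/s east
Both move in the same direction; relative speed = |v_A - v_B|
|11 - 11| = |0|
= 0 m/s

0 m/s


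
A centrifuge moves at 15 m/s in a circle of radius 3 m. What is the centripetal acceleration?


Given: v = 15 m/s, r = 3 m
Using a_c = v^2 / r
a_c = 15^2 / 3
a_c = 225 / 3
a_c = 75 m/s^2

75 m/s^2


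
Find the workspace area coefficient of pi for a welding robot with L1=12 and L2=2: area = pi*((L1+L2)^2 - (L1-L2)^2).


Given: L1 = 12, L2 = 2
(L1+L2)^2 = (14)^2 = 196
(L1-L2)^2 = (10)^2 = 100
Difference = 196 - 100 = 96
This equals 4*L1*L2 = 4*12*2 = 96
Workspace area = 96*pi

96


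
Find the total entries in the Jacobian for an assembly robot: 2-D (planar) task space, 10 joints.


Given: task space dimension = 2, joints = 10
Jacobian is a 2 x 10 matrix
Total entries = rows * columns
Total = 2 * 10
Total = 20

20


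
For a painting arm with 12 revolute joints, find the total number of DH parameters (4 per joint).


Given: 12 joints, 4 DH parameters per joint (d, theta, a, alpha)
Total DH parameters = number_of_joints * 4
Total = 12 * 4
Total = 48

48


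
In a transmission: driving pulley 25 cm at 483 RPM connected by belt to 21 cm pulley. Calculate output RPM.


Given: D1 = 25 cm, w1 = 483 RPM, D2 = 21 cm
Using D1*w1 = D2*w2
w2 = D1*w1 / D2
w2 = 25*483 / 21
w2 = 12075 / 21
w2 = 575 RPM

575 RPM


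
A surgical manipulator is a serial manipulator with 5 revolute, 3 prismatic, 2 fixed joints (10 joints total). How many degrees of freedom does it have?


Given: serial robot with 5 revolute, 3 prismatic, 2 fixed joints
DOF contribution per joint type: revolute=1, prismatic=1, spherical=3, fixed=0
DOF = 5*1 + 3*1 + 2*0
DOF = 8

8


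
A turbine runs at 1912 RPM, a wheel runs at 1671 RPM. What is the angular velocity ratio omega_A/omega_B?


Given: RPM_A = 1912, RPM_B = 1671
omega = 2*pi*RPM/60, so omega_A/omega_B = RPM_A / RPM_B
omega_A/omega_B = 1912 / 1671
omega_A/omega_B = 1912/1671

1912/1671


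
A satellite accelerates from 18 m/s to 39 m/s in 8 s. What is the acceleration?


Given: initial velocity v0 = 18 m/s, final velocity v = 39 m/s, time t = 8 s
Using a = (v - v0) / t
a = (39 - 18) / 8
a = 21 / 8
a = 21/8 m/s^2

21/8 m/s^2


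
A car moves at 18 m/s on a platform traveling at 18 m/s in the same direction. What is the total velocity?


Given: object velocity = 18 m/s, platform velocity = 18 m/s (same direction)
Using classical velocity addition: v_total = v_object + v_platform
v_total = 18 + 18
v_total = 36 m/s

36 m/s


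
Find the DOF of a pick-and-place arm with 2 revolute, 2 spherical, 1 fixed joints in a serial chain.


Given: serial robot with 2 revolute, 2 spherical, 1 fixed joints
DOF contribution per joint type: revolute=1, prismatic=1, spherical=3, fixed=0
DOF = 2*1 + 2*3 + 1*0
DOF = 8

8


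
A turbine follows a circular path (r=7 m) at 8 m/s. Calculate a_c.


Given: v = 8 m/s, r = 7 m
Using a_c = v^2 / r
a_c = 8^2 / 7
a_c = 64 / 7
a_c = 64/7 m/s^2

64/7 m/s^2


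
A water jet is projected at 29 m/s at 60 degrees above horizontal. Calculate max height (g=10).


Given: v0 = 29 m/s, theta = 60 deg, g = 10 m/s^2
sin^2(60) = 3/4
Using H = v0^2 * sin^2(theta) / (2*g)
H = 29^2 * 3/4 / (2*10)
H = 841 * 3/4 / 20
H = 2523/4 / 20
H = 2523/80 m

2523/80 m


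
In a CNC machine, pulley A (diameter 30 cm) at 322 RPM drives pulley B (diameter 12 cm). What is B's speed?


Given: D1 = 30 cm, w1 = 322 RPM, D2 = 12 cm
Using D1*w1 = D2*w2
w2 = D1*w1 / D2
w2 = 30*322 / 12
w2 = 9660 / 12
w2 = 805 RPM

805 RPM


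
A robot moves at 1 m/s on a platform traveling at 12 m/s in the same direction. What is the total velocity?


Given: object velocity = 1 m/s, platform velocity = 12 m/s (same direction)
Using classical velocity addition: v_total = v_object + v_platform
v_total = 1 + 12
v_total = 13 m/s

13 m/s


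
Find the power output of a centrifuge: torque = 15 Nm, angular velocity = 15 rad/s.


Given: tau = 15 Nm, omega = 15 rad/s
Using P = tau * omega
P = 15 * 15
P = 225 W

225 W


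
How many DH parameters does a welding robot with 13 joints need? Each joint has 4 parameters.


Given: 13 joints, 4 DH parameters per joint (d, theta, a, alpha)
Total DH parameters = number_of_joints * 4
Total = 13 * 4
Total = 52

52


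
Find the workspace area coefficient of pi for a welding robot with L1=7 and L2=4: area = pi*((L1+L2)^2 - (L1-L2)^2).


Given: L1 = 7, L2 = 4
(L1+L2)^2 = (11)^2 = 121
(L1-L2)^2 = (3)^2 = 9
Difference = 121 - 9 = 112
This equals 4*L1*L2 = 4*7*4 = 112
Workspace area = 112*pi

112


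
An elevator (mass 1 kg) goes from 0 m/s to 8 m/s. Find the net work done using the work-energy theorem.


Given: m = 1 kg, v0 = 0 m/s, v = 8 m/s
Using W = (1/2)*m*(v^2 - v0^2)
v^2 = 8^2 = 64
v0^2 = 0^2 = 0
v^2 - v0^2 = 64 - 0 = 64
W = (1/2)*1*64 = 32 J

32 J


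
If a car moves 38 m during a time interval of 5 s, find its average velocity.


Given: distance d = 38 m, time t = 5 s
Using v = d / t
v = 38 / 5
v = 38/5 m/s

38/5 m/s


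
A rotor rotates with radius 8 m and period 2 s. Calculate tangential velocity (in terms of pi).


Given: radius r = 8 m, period T = 2 s
Using v = 2*pi*r / T
v = 2*pi*8 / 2
v = 16*pi / 2
v = 8*pi m/s

8*pi m/s


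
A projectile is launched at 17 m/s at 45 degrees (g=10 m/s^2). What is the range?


Given: v0 = 17 m/s, theta = 45 deg, g = 10 m/s^2
sin(2*45) = sin(90) = 1
Using R = v0^2 * sin(2*theta) / g
R = 17^2 * 1 / 10
R = 289 / 10
R = 289/10 m

289/10 m


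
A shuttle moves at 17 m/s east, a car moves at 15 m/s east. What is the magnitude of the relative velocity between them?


Given: v_A = 17 m/s east, v_B = 15 m/s east
Both move in the same direction; relative speed = |v_A - v_B|
|17 - 15| = |2|
= 2 m/s

2 m/s


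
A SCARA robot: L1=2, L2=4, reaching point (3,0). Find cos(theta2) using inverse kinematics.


Given: L1 = 2, L2 = 4, target (x, y) = (3, 0)
Using cos(theta2) = (x^2 + y^2 - L1^2 - L2^2) / (2*L1*L2)
x^2 + y^2 = 3^2 + 0 = 9
L1^2 + L2^2 = 4 + 16 = 20
Numerator = 9 - 20 = -11
Denominator = 2*2*4 = 16
cos(theta2) = -11/16 = -11/16

-11/16


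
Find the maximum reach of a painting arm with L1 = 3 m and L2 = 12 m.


Given: L1 = 3 m, L2 = 12 m
For a 2-link planar arm, max reach = L1 + L2 (fully extended)
Max reach = 3 + 12
Max reach = 15 m

15 m


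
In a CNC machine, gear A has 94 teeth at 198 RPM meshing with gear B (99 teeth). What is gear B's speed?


Given: N1 = 94 teeth, w1 = 198 RPM, N2 = 99 teeth
Using N1*w1 = N2*w2
w2 = N1*w1 / N2
w2 = 94*198 / 99
w2 = 18612 / 99
w2 = 188 RPM

188 RPM


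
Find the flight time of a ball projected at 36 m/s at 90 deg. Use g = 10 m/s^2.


Given: v0 = 36 m/s, theta = 90 deg, g = 10 m/s^2
sin(90) = 1
Using T = 2*v0*sin(theta) / g
T = 2*36*1 / 10
T = 72 / 10
T = 36/5 s

36/5 s


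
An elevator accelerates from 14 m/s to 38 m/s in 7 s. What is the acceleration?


Given: initial velocity v0 = 14 m/s, final velocity v = 38 m/s, time t = 7 s
Using a = (v - v0) / t
a = (38 - 14) / 7
a = 24 / 7
a = 24/7 m/s^2

24/7 m/s^2


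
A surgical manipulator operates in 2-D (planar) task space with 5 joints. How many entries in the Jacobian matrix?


Given: task space dimension = 2, joints = 5
Jacobian is a 2 x 5 matrix
Total entries = rows * columns
Total = 2 * 5
Total = 10

10


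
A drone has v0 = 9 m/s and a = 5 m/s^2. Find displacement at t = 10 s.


Given: v0 = 9 m/s, a = 5 m/s^2, t = 10 s
Using s = v0*t + (1/2)*a*t^2
s = 9*10 + (1/2)*5*10^2
s = 90 + (1/2)*500
s = 90 + 250
s = 340

340 m


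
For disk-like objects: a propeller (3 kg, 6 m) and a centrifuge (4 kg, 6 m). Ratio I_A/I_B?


Given: M1=3 kg, R1=6 m, M2=4 kg, R2=6 m
For a disk: I = (1/2)*M*R^2, so I_A/I_B = (M1*R1^2)/(M2*R2^2)
M1*R1^2 = 3*36 = 108
M2*R2^2 = 4*36 = 144
I_A/I_B = 108/144 = 3/4

3/4


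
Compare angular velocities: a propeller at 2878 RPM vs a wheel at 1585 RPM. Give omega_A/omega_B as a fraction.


Given: RPM_A = 2878, RPM_B = 1585
omega = 2*pi*RPM/60, so omega_A/omega_B = RPM_A / RPM_B
omega_A/omega_B = 2878 / 1585
omega_A/omega_B = 2878/1585

2878/1585


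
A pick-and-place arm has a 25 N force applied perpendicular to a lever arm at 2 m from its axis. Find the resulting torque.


Given: F = 25 N, r = 2 m, angle = 90 deg (perpendicular)
Using tau = F * r * sin(90)
sin(90) = 1
tau = 25 * 2 * 1
tau = 50 Nm

50 Nm


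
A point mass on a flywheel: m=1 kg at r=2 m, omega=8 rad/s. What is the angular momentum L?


Given: m = 1 kg, r = 2 m, omega = 8 rad/s
For a point mass: I = m*r^2
I = 1*2^2 = 1*4 = 4
L = I*omega = 4*8
L = 32 kg*m^2/s

32 kg*m^2/s


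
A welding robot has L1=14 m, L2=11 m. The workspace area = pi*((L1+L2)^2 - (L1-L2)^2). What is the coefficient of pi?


Given: L1 = 14, L2 = 11
(L1+L2)^2 = (25)^2 = 625
(L1-L2)^2 = (3)^2 = 9
Difference = 625 - 9 = 616
This equals 4*L1*L2 = 4*14*11 = 616
Workspace area = 616*pi

616


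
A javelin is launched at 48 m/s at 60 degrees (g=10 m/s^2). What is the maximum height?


Given: v0 = 48 m/s, theta = 60 deg, g = 10 m/s^2
sin^2(60) = 3/4
Using H = v0^2 * sin^2(theta) / (2*g)
H = 48^2 * 3/4 / (2*10)
H = 2304 * 3/4 / 20
H = 1728 / 20
H = 432/5 m

432/5 m


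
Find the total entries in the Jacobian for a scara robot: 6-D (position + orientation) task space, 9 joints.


Given: task space dimension = 6, joints = 9
Jacobian is a 6 x 9 matrix
Total entries = rows * columns
Total = 6 * 9
Total = 54

54


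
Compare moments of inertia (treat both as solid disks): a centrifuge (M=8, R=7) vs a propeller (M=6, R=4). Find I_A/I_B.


Given: M1=8 kg, R1=7 m, M2=6 kg, R2=4 m
For a disk: I = (1/2)*M*R^2, so I_A/I_B = (M1*R1^2)/(M2*R2^2)
M1*R1^2 = 8*49 = 392
M2*R2^2 = 6*16 = 96
I_A/I_B = 392/96 = 49/12

49/12


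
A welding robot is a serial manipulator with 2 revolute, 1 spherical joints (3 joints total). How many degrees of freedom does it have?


Given: serial robot with 2 revolute, 1 spherical joints
DOF contribution per joint type: revolute=1, prismatic=1, spherical=3, fixed=0
DOF = 2*1 + 1*3
DOF = 5

5


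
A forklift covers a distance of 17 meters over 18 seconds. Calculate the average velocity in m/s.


Given: distance d = 17 m, time t = 18 s
Using v = d / t
v = 17 / 18
v = 17/18 m/s

17/18 m/s


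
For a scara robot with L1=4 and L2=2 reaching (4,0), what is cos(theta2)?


Given: L1 = 4, L2 = 2, target (x, y) = (4, 0)
Using cos(theta2) = (x^2 + y^2 - L1^2 - L2^2) / (2*L1*L2)
x^2 + y^2 = 4^2 + 0 = 16
L1^2 + L2^2 = 16 + 4 = 20
Numerator = 16 - 20 = -4
Denominator = 2*4*2 = 16
cos(theta2) = -4/16 = -1/4

-1/4


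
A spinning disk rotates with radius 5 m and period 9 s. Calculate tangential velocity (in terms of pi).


Given: radius r = 5 m, period T = 9 s
Using v = 2*pi*r / T
v = 2*pi*5 / 9
v = 10*pi / 9
v = 10/9*pi m/s

10/9*pi m/s


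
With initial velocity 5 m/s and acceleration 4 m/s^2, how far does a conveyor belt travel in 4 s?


Given: v0 = 5 m/s, a = 4 m/s^2, t = 4 s
Using s = v0*t + (1/2)*a*t^2
s = 5*4 + (1/2)*4*4^2
s = 20 + (1/2)*64
s = 20 + 32
s = 52

52 m


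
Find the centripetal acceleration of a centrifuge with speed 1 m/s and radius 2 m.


Given: v = 1 m/s, r = 2 m
Using a_c = v^2 / r
a_c = 1^2 / 2
a_c = 1 / 2
a_c = 1/2 m/s^2

1/2 m/s^2


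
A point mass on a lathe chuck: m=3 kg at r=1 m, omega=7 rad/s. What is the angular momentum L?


Given: m = 3 kg, r = 1 m, omega = 7 rad/s
For a point mass: I = m*r^2
I = 3*1^2 = 3*1 = 3
L = I*omega = 3*7
L = 21 kg*m^2/s

21 kg*m^2/s


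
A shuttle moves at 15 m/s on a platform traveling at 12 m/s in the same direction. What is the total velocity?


Given: object velocity = 15 m/s, platform velocity = 12 m/s (same direction)
Using classical velocity addition: v_total = v_object + v_platform
v_total = 15 + 12
v_total = 27 m/s

27 m/s


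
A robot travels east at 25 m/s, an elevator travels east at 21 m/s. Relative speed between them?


Given: v_A = 25 m/s east, v_B = 21 m/s east
Both move in the same direction; relative speed = |v_A - v_B|
|25 - 21| = |4|
= 4 m/s

4 m/s


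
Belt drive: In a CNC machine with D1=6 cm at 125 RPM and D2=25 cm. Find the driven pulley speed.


Given: D1 = 6 cm, w1 = 125 RPM, D2 = 25 cm
Using D1*w1 = D2*w2
w2 = D1*w1 / D2
w2 = 6*125 / 25
w2 = 750 / 25
w2 = 30 RPM

30 RPM


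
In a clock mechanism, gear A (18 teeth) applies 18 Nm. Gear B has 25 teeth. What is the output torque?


Given: N1 = 18, N2 = 25, T1 = 18 Nm
Using T2/T1 = N2/N1
T2 = T1 * N2 / N1
T2 = 18 * 25 / 18
T2 = 450 / 18
T2 = 25 Nm

25 Nm


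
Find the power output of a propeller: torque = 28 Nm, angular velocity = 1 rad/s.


Given: tau = 28 Nm, omega = 1 rad/s
Using P = tau * omega
P = 28 * 1
P = 28 W

28 W


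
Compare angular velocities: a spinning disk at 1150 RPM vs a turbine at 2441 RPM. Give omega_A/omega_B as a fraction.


Given: RPM_A = 1150, RPM_B = 2441
omega = 2*pi*RPM/60, so omega_A/omega_B = RPM_A / RPM_B
omega_A/omega_B = 1150 / 2441
omega_A/omega_B = 1150/2441

1150/2441


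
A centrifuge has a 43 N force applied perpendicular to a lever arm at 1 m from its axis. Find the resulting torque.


Given: F = 43 N, r = 1 m, angle = 90 deg (perpendicular)
Using tau = F * r * sin(90)
sin(90) = 1
tau = 43 * 1 * 1
tau = 43 Nm

43 Nm


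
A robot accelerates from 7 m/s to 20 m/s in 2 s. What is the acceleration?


Given: initial velocity v0 = 7 m/s, final velocity v = 20 m/s, time t = 2 s
Using a = (v - v0) / t
a = (20 - 7) / 2
a = 13 / 2
a = 13/2 m/s^2

13/2 m/s^2


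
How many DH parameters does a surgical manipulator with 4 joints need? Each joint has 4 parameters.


Given: 4 joints, 4 DH parameters per joint (d, theta, a, alpha)
Total DH parameters = number_of_joints * 4
Total = 4 * 4
Total = 16

16


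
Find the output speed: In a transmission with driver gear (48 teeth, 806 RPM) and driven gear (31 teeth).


Given: N1 = 48 teeth, w1 = 806 RPM, N2 = 31 teeth
Using N1*w1 = N2*w2
w2 = N1*w1 / N2
w2 = 48*806 / 31
w2 = 38688 / 31
w2 = 1248 RPM

1248 RPM


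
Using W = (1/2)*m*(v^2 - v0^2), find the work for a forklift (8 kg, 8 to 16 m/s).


Given: m = 8 kg, v0 = 8 m/s, v = 16 m/s
Using W = (1/2)*m*(v^2 - v0^2)
v^2 = 16^2 = 256
v0^2 = 8^2 = 64
v^2 - v0^2 = 256 - 64 = 192
W = (1/2)*8*192 = 768 J

768 J


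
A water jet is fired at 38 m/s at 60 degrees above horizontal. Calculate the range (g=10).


Given: v0 = 38 m/s, theta = 60 deg, g = 10 m/s^2
sin(2*60) = sin(120) = sqrt(3)/2
Using R = v0^2 * sin(2*theta) / g
R = 38^2 * (sqrt(3)/2) / 10
R = 1444 * sqrt(3) / 20
R = 361/5*sqrt(3) m

361/5*sqrt(3) m


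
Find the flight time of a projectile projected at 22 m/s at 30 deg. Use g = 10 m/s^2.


Given: v0 = 22 m/s, theta = 30 deg, g = 10 m/s^2
sin(30) = 1/2
Using T = 2*v0*sin(theta) / g
T = 2*22*1/2 / 10
T = 22 / 10
T = 11/5 s

11/5 s


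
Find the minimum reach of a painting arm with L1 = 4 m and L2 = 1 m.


Given: L1 = 4 m, L2 = 1 m
For a 2-link planar arm, min reach = |L1 - L2| (second link folded back)
Min reach = |4 - 1|
Min reach = 3 m

3 m


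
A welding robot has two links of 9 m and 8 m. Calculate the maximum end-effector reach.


Given: L1 = 9 m, L2 = 8 m
For a 2-link planar arm, max reach = L1 + L2 (fully extended)
Max reach = 9 + 8
Max reach = 17 m

17 m


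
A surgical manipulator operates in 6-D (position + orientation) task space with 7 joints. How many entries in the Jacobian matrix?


Given: task space dimension = 6, joints = 7
Jacobian is a 6 x 7 matrix
Total entries = rows * columns
Total = 6 * 7
Total = 42

42


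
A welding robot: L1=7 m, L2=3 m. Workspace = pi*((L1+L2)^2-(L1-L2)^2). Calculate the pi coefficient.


Given: L1 = 7, L2 = 3
(L1+L2)^2 = (10)^2 = 100
(L1-L2)^2 = (4)^2 = 16
Difference = 100 - 16 = 84
This equals 4*L1*L2 = 4*7*3 = 84
Workspace area = 84*pi

84


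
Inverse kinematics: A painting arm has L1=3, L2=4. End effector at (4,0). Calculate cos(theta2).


Given: L1 = 3, L2 = 4, target (x, y) = (4, 0)
Using cos(theta2) = (x^2 + y^2 - L1^2 - L2^2) / (2*L1*L2)
x^2 + y^2 = 4^2 + 0 = 16
L1^2 + L2^2 = 9 + 16 = 25
Numerator = 16 - 25 = -9
Denominator = 2*3*4 = 24
cos(theta2) = -9/24 = -3/8

-3/8


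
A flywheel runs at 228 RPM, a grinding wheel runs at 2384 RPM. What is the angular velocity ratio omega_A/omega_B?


Given: RPM_A = 228, RPM_B = 2384
omega = 2*pi*RPM/60, so omega_A/omega_B = RPM_A / RPM_B
omega_A/omega_B = 228 / 2384
omega_A/omega_B = 57/596

57/596


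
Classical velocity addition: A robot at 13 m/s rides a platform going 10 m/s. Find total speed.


Given: object velocity = 13 m/s, platform velocity = 10 m/s (same direction)
Using classical velocity addition: v_total = v_object + v_platform
v_total = 13 + 10
v_total = 23 m/s

23 m/s


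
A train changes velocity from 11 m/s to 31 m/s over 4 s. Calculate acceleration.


Given: initial velocity v0 = 11 m/s, final velocity v = 31 m/s, time t = 4 s
Using a = (v - v0) / t
a = (31 - 11) / 4
a = 20 / 4
a = 5 m/s^2

5 m/s^2


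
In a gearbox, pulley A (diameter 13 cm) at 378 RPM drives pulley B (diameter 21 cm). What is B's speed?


Given: D1 = 13 cm, w1 = 378 RPM, D2 = 21 cm
Using D1*w1 = D2*w2
w2 = D1*w1 / D2
w2 = 13*378 / 21
w2 = 4914 / 21
w2 = 234 RPM

234 RPM


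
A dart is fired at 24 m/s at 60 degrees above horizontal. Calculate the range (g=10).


Given: v0 = 24 m/s, theta = 60 deg, g = 10 m/s^2
sin(2*60) = sin(120) = sqrt(3)/2
Using R = v0^2 * sin(2*theta) / g
R = 24^2 * (sqrt(3)/2) / 10
R = 576 * sqrt(3) / 20
R = 144/5*sqrt(3) m

144/5*sqrt(3) m


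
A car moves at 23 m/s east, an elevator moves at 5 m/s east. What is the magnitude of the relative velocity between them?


Given: v_A = 23 m/s east, v_B = 5 m/s east
Both move in the same direction; relative speed = |v_A - v_B|
|23 - 5| = |18|
= 18 m/s

18 m/s


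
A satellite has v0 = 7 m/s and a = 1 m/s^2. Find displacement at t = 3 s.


Given: v0 = 7 m/s, a = 1 m/s^2, t = 3 s
Using s = v0*t + (1/2)*a*t^2
s = 7*3 + (1/2)*1*3^2
s = 21 + (1/2)*9
s = 21 + 9/2
s = 51/2

51/2 m


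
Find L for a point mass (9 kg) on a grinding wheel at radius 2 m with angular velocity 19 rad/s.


Given: m = 9 kg, r = 2 m, omega = 19 rad/s
For a point mass: I = m*r^2
I = 9*2^2 = 9*4 = 36
L = I*omega = 36*19
L = 684 kg*m^2/s

684 kg*m^2/s


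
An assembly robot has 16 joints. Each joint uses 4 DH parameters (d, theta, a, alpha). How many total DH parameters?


Given: 16 joints, 4 DH parameters per joint (d, theta, a, alpha)
Total DH parameters = number_of_joints * 4
Total = 16 * 4
Total = 64

64


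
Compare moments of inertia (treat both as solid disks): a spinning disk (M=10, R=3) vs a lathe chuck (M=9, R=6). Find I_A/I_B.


Given: M1=10 kg, R1=3 m, M2=9 kg, R2=6 m
For a disk: I = (1/2)*M*R^2, so I_A/I_B = (M1*R1^2)/(M2*R2^2)
M1*R1^2 = 10*9 = 90
M2*R2^2 = 9*36 = 324
I_A/I_B = 90/324 = 5/18

5/18


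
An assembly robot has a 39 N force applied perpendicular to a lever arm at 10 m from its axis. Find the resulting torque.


Given: F = 39 N, r = 10 m, angle = 90 deg (perpendicular)
Using tau = F * r * sin(90)
sin(90) = 1
tau = 39 * 10 * 1
tau = 390 Nm

390 Nm


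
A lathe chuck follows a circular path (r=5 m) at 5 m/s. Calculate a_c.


Given: v = 5 m/s, r = 5 m
Using a_c = v^2 / r
a_c = 5^2 / 5
a_c = 25 / 5
a_c = 5 m/s^2

5 m/s^2


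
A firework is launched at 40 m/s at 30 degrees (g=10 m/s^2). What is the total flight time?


Given: v0 = 40 m/s, theta = 30 deg, g = 10 m/s^2
sin(30) = 1/2
Using T = 2*v0*sin(theta) / g
T = 2*40*1/2 / 10
T = 40 / 10
T = 4 s

4 s


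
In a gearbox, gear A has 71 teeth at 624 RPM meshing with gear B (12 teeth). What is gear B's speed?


Given: N1 = 71 teeth, w1 = 624 RPM, N2 = 12 teeth
Using N1*w1 = N2*w2
w2 = N1*w1 / N2
w2 = 71*624 / 12
w2 = 44304 / 12
w2 = 3692 RPM

3692 RPM


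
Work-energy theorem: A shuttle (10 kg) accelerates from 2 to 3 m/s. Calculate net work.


Given: m = 10 kg, v0 = 2 m/s, v = 3 m/s
Using W = (1/2)*m*(v^2 - v0^2)
v^2 = 3^2 = 9
v0^2 = 2^2 = 4
v^2 - v0^2 = 9 - 4 = 5
W = (1/2)*10*5 = 25 J

25 J


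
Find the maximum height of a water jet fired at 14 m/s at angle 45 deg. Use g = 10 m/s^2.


Given: v0 = 14 m/s, theta = 45 deg, g = 10 m/s^2
sin^2(45) = 1/2
Using H = v0^2 * sin^2(theta) / (2*g)
H = 14^2 * 1/2 / (2*10)
H = 196 * 1/2 / 20
H = 98 / 20
H = 49/10 m

49/10 m


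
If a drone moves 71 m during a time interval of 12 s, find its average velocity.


Given: distance d = 71 m, time t = 12 s
Using v = d / t
v = 71 / 12
v = 71/12 m/s

71/12 m/s


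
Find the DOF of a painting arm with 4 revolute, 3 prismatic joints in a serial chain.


Given: serial robot with 4 revolute, 3 prismatic joints
DOF contribution per joint type: revolute=1, prismatic=1, spherical=3, fixed=0
DOF = 4*1 + 3*1
DOF = 7

7


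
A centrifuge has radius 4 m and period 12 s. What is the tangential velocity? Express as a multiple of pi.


Given: radius r = 4 m, period T = 12 s
Using v = 2*pi*r / T
v = 2*pi*4 / 12
v = 8*pi / 12
v = 2/3*pi m/s

2/3*pi m/s


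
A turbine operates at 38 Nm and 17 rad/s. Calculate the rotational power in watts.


Given: tau = 38 Nm, omega = 17 rad/s
Using P = tau * omega
P = 38 * 17
P = 646 W

646 W


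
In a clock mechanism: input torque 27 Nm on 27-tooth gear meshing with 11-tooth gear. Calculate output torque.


Given: N1 = 27, N2 = 11, T1 = 27 Nm
Using T2/T1 = N2/N1
T2 = T1 * N2 / N1
T2 = 27 * 11 / 27
T2 = 297 / 27
T2 = 11 Nm

11 Nm


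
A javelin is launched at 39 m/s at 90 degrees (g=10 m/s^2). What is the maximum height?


Given: v0 = 39 m/s, theta = 90 deg, g = 10 m/s^2
sin^2(90) = 1
Using H = v0^2 * sin^2(theta) / (2*g)
H = 39^2 * 1 / (2*10)
H = 1521 * 1 / 20
H = 1521 / 20
H = 1521/20 m

1521/20 m


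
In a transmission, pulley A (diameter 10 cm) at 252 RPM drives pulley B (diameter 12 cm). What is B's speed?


Given: D1 = 10 cm, w1 = 252 RPM, D2 = 12 cm
Using D1*w1 = D2*w2
w2 = D1*w1 / D2
w2 = 10*252 / 12
w2 = 2520 / 12
w2 = 210 RPM

210 RPM


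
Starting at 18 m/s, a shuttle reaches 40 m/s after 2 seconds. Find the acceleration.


Given: initial velocity v0 = 18 m/s, final velocity v = 40 m/s, time t = 2 s
Using a = (v - v0) / t
a = (40 - 18) / 2
a = 22 / 2
a = 11 m/s^2

11 m/s^2


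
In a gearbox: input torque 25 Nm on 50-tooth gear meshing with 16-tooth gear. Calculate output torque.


Given: N1 = 50, N2 = 16, T1 = 25 Nm
Using T2/T1 = N2/N1
T2 = T1 * N2 / N1
T2 = 25 * 16 / 50
T2 = 400 / 50
T2 = 8 Nm

8 Nm


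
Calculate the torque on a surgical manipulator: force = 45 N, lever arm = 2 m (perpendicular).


Given: F = 45 N, r = 2 m, angle = 90 deg (perpendicular)
Using tau = F * r * sin(90)
sin(90) = 1
tau = 45 * 2 * 1
tau = 90 Nm

90 Nm


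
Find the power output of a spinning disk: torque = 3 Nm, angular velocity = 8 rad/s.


Given: tau = 3 Nm, omega = 8 rad/s
Using P = tau * omega
P = 3 * 8
P = 24 W

24 W


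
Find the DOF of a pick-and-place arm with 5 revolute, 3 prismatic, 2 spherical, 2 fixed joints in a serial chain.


Given: serial robot with 5 revolute, 3 prismatic, 2 spherical, 2 fixed joints
DOF contribution per joint type: revolute=1, prismatic=1, spherical=3, fixed=0
DOF = 5*1 + 3*1 + 2*3 + 2*0
DOF = 14

14


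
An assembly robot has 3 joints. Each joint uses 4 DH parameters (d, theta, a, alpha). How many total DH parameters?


Given: 3 joints, 4 DH parameters per joint (d, theta, a, alpha)
Total DH parameters = number_of_joints * 4
Total = 3 * 4
Total = 12

12


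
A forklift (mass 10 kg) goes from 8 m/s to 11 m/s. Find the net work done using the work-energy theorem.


Given: m = 10 kg, v0 = 8 m/s, v = 11 m/s
Using W = (1/2)*m*(v^2 - v0^2)
v^2 = 11^2 = 121
v0^2 = 8^2 = 64
v^2 - v0^2 = 121 - 64 = 57
W = (1/2)*10*57 = 285 J

285 J


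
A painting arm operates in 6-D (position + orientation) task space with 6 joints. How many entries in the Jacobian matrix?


Given: task space dimension = 6, joints = 6
Jacobian is a 6 x 6 matrix
Total entries = rows * columns
Total = 6 * 6
Total = 36

36


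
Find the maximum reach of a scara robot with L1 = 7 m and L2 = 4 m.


Given: L1 = 7 m, L2 = 4 m
For a 2-link planar arm, max reach = L1 + L2 (fully extended)
Max reach = 7 + 4
Max reach = 11 m

11 m


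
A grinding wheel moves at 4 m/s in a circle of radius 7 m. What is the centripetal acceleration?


Given: v = 4 m/s, r = 7 m
Using a_c = v^2 / r
a_c = 4^2 / 7
a_c = 16 / 7
a_c = 16/7 m/s^2

16/7 m/s^2


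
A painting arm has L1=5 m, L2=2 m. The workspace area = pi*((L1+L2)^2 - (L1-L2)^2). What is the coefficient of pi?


Given: L1 = 5, L2 = 2
(L1+L2)^2 = (7)^2 = 49
(L1-L2)^2 = (3)^2 = 9
Difference = 49 - 9 = 40
This equals 4*L1*L2 = 4*5*2 = 40
Workspace area = 40*pi

40


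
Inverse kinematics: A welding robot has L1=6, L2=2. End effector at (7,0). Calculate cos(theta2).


Given: L1 = 6, L2 = 2, target (x, y) = (7, 0)
Using cos(theta2) = (x^2 + y^2 - L1^2 - L2^2) / (2*L1*L2)
x^2 + y^2 = 7^2 + 0 = 49
L1^2 + L2^2 = 36 + 4 = 40
Numerator = 49 - 40 = 9
Denominator = 2*6*2 = 24
cos(theta2) = 9/24 = 3/8

3/8


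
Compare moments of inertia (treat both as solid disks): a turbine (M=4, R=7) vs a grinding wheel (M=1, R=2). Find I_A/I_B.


Given: M1=4 kg, R1=7 m, M2=1 kg, R2=2 m
For a disk: I = (1/2)*M*R^2, so I_A/I_B = (M1*R1^2)/(M2*R2^2)
M1*R1^2 = 4*49 = 196
M2*R2^2 = 1*4 = 4
I_A/I_B = 196/4 = 49

49


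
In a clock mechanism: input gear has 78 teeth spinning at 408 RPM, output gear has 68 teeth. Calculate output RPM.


Given: N1 = 78 teeth, w1 = 408 RPM, N2 = 68 teeth
Using N1*w1 = N2*w2
w2 = N1*w1 / N2
w2 = 78*408 / 68
w2 = 31824 / 68
w2 = 468 RPM

468 RPM


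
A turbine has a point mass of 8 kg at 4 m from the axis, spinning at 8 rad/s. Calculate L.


Given: m = 8 kg, r = 4 m, omega = 8 rad/s
For a point mass: I = m*r^2
I = 8*4^2 = 8*16 = 128
L = I*omega = 128*8
L = 1024 kg*m^2/s

1024 kg*m^2/s


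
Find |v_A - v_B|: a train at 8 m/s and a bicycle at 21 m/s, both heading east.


Given: v_A = 8 m/s east, v_B = 21 m/s east
Both move in the same direction; relative speed = |v_A - v_B|
|8 - 21| = |-13|
= 13 m/s

13 m/s


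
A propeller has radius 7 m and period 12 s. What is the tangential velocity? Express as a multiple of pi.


Given: radius r = 7 m, period T = 12 s
Using v = 2*pi*r / T
v = 2*pi*7 / 12
v = 14*pi / 12
v = 7/6*pi m/s

7/6*pi m/s


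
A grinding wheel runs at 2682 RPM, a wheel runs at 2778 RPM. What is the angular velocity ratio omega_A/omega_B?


Given: RPM_A = 2682, RPM_B = 2778
omega = 2*pi*RPM/60, so omega_A/omega_B = RPM_A / RPM_B
omega_A/omega_B = 2682 / 2778
omega_A/omega_B = 447/463

447/463


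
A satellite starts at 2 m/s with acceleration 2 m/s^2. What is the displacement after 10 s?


Given: v0 = 2 m/s, a = 2 m/s^2, t = 10 s
Using s = v0*t + (1/2)*a*t^2
s = 2*10 + (1/2)*2*10^2
s = 20 + (1/2)*200
s = 20 + 100
s = 120

120 m


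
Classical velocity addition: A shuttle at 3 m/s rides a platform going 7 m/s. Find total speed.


Given: object velocity = 3 m/s, platform velocity = 7 m/s (same direction)
Using classical velocity addition: v_total = v_object + v_platform
v_total = 3 + 7
v_total = 10 m/s

10 m/s


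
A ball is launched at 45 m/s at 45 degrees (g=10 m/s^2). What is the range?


Given: v0 = 45 m/s, theta = 45 deg, g = 10 m/s^2
sin(2*45) = sin(90) = 1
Using R = v0^2 * sin(2*theta) / g
R = 45^2 * 1 / 10
R = 2025 / 10
R = 405/2 m

405/2 m


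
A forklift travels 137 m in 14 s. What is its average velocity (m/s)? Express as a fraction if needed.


Given: distance d = 137 m, time t = 14 s
Using v = d / t
v = 137 / 14
v = 137/14 m/s

137/14 m/s


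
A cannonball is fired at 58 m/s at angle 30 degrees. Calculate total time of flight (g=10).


Given: v0 = 58 m/s, theta = 30 deg, g = 10 m/s^2
sin(30) = 1/2
Using T = 2*v0*sin(theta) / g
T = 2*58*1/2 / 10
T = 58 / 10
T = 29/5 s

29/5 s


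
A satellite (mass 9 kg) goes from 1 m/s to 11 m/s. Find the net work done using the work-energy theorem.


Given: m = 9 kg, v0 = 1 m/s, v = 11 m/s
Using W = (1/2)*m*(v^2 - v0^2)
v^2 = 11^2 = 121
v0^2 = 1^2 = 1
v^2 - v0^2 = 121 - 1 = 120
W = (1/2)*9*120 = 540 J

540 J


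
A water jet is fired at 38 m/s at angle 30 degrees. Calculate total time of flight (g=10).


Given: v0 = 38 m/s, theta = 30 deg, g = 10 m/s^2
sin(30) = 1/2
Using T = 2*v0*sin(theta) / g
T = 2*38*1/2 / 10
T = 38 / 10
T = 19/5 s

19/5 s


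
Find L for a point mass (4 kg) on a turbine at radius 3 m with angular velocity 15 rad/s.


Given: m = 4 kg, r = 3 m, omega = 15 rad/s
For a point mass: I = m*r^2
I = 4*3^2 = 4*9 = 36
L = I*omega = 36*15
L = 540 kg*m^2/s

540 kg*m^2/s


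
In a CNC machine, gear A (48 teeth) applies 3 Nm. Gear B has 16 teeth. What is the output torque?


Given: N1 = 48, N2 = 16, T1 = 3 Nm
Using T2/T1 = N2/N1
T2 = T1 * N2 / N1
T2 = 3 * 16 / 48
T2 = 48 / 48
T2 = 1 Nm

1 Nm


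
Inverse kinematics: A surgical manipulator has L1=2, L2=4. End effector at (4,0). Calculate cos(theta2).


Given: L1 = 2, L2 = 4, target (x, y) = (4, 0)
Using cos(theta2) = (x^2 + y^2 - L1^2 - L2^2) / (2*L1*L2)
x^2 + y^2 = 4^2 + 0 = 16
L1^2 + L2^2 = 4 + 16 = 20
Numerator = 16 - 20 = -4
Denominator = 2*2*4 = 16
cos(theta2) = -4/16 = -1/4

-1/4


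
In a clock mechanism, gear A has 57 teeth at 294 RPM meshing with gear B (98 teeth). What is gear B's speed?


Given: N1 = 57 teeth, w1 = 294 RPM, N2 = 98 teeth
Using N1*w1 = N2*w2
w2 = N1*w1 / N2
w2 = 57*294 / 98
w2 = 16758 / 98
w2 = 171 RPM

171 RPM


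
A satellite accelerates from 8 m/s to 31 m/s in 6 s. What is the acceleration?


Given: initial velocity v0 = 8 m/s, final velocity v = 31 m/s, time t = 6 s
Using a = (v - v0) / t
a = (31 - 8) / 6
a = 23 / 6
a = 23/6 m/s^2

23/6 m/s^2


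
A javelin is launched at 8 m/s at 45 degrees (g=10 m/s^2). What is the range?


Given: v0 = 8 m/s, theta = 45 deg, g = 10 m/s^2
sin(2*45) = sin(90) = 1
Using R = v0^2 * sin(2*theta) / g
R = 8^2 * 1 / 10
R = 64 / 10
R = 32/5 m

32/5 m


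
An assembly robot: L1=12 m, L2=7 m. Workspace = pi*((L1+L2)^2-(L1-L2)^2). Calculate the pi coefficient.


Given: L1 = 12, L2 = 7
(L1+L2)^2 = (19)^2 = 361
(L1-L2)^2 = (5)^2 = 25
Difference = 361 - 25 = 336
This equals 4*L1*L2 = 4*12*7 = 336
Workspace area = 336*pi

336
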